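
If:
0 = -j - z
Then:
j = -z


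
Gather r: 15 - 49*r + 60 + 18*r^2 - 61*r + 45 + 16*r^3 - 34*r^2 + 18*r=16*r^3 - 16*r^2 - 92*r + 120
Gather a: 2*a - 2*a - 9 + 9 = 0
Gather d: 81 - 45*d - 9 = 72 - 45*d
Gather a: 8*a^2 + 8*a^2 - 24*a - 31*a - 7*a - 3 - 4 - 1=16*a^2 - 62*a - 8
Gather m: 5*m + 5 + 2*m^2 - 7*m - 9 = 2*m^2 - 2*m - 4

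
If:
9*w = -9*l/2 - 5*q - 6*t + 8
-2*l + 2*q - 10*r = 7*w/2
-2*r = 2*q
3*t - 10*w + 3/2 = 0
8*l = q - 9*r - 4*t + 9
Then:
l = 1443/899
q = 523/1798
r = -523/1798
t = -419/1798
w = 72/899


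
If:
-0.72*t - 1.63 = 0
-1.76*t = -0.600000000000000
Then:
No Solution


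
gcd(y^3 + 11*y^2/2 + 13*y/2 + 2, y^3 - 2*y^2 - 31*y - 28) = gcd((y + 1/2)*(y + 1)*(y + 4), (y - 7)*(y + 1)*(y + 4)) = y^2 + 5*y + 4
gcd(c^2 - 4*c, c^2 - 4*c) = c^2 - 4*c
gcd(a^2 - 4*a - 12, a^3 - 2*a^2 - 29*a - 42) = a + 2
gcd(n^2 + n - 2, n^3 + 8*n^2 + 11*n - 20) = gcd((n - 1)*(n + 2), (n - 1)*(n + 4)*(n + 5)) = n - 1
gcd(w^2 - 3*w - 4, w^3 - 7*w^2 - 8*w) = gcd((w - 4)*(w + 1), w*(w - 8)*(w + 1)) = w + 1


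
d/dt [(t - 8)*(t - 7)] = 2*t - 15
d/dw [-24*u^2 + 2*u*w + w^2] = 2*u + 2*w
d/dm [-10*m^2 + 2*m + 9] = 2 - 20*m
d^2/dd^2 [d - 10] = 0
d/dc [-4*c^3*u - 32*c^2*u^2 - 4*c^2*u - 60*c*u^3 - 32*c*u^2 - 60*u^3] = 4*u*(-3*c^2 - 16*c*u - 2*c - 15*u^2 - 8*u)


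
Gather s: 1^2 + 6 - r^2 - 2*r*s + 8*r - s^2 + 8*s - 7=-r^2 + 8*r - s^2 + s*(8 - 2*r)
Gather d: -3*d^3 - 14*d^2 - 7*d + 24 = -3*d^3 - 14*d^2 - 7*d + 24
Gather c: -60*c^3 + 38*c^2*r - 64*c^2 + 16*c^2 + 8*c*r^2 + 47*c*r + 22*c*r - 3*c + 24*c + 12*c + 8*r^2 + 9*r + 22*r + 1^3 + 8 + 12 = -60*c^3 + c^2*(38*r - 48) + c*(8*r^2 + 69*r + 33) + 8*r^2 + 31*r + 21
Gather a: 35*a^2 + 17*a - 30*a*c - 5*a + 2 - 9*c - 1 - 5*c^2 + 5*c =35*a^2 + a*(12 - 30*c) - 5*c^2 - 4*c + 1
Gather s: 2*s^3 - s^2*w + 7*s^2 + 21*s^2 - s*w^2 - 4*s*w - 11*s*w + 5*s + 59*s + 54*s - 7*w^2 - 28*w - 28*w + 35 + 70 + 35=2*s^3 + s^2*(28 - w) + s*(-w^2 - 15*w + 118) - 7*w^2 - 56*w + 140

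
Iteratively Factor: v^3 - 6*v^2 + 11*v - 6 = (v - 3)*(v^2 - 3*v + 2) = (v - 3)*(v - 1)*(v - 2)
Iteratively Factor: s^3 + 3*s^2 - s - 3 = (s + 1)*(s^2 + 2*s - 3) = (s + 1)*(s + 3)*(s - 1)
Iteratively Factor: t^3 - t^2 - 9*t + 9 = (t - 1)*(t^2 - 9) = (t - 1)*(t + 3)*(t - 3)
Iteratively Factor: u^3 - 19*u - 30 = (u - 5)*(u^2 + 5*u + 6) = (u - 5)*(u + 3)*(u + 2)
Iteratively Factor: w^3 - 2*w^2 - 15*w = (w)*(w^2 - 2*w - 15) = w*(w - 5)*(w + 3)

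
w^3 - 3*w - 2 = (w - 2)*(w + 1)^2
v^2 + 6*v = v*(v + 6)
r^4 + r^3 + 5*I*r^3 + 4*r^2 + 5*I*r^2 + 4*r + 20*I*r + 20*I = (r + 1)*(r - 2*I)*(r + 2*I)*(r + 5*I)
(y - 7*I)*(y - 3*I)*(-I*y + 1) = -I*y^3 - 9*y^2 + 11*I*y - 21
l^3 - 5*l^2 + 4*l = l*(l - 4)*(l - 1)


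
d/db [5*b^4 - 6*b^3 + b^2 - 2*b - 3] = 20*b^3 - 18*b^2 + 2*b - 2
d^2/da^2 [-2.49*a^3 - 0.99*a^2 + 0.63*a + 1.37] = -14.94*a - 1.98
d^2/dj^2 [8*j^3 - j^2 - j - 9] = 48*j - 2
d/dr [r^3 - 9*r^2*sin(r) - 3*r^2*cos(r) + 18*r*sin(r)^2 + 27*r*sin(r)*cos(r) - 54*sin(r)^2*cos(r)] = 3*r^2*sin(r) - 9*r^2*cos(r) + 3*r^2 - 18*r*sin(r) + 18*r*sin(2*r) - 6*r*cos(r) + 27*r*cos(2*r) + 27*sin(r)/2 + 27*sin(2*r)/2 - 81*sin(3*r)/2 - 9*cos(2*r) + 9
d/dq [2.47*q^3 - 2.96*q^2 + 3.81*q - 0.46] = 7.41*q^2 - 5.92*q + 3.81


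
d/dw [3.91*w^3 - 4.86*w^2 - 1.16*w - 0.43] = 11.73*w^2 - 9.72*w - 1.16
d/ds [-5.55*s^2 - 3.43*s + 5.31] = -11.1*s - 3.43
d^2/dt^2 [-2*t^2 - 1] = -4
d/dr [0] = 0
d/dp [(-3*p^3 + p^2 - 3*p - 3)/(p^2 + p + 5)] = (-3*p^4 - 6*p^3 - 41*p^2 + 16*p - 12)/(p^4 + 2*p^3 + 11*p^2 + 10*p + 25)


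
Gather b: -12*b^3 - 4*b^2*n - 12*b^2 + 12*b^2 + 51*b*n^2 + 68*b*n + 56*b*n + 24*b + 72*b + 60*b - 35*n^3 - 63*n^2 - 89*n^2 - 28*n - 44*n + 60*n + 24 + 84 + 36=-12*b^3 - 4*b^2*n + b*(51*n^2 + 124*n + 156) - 35*n^3 - 152*n^2 - 12*n + 144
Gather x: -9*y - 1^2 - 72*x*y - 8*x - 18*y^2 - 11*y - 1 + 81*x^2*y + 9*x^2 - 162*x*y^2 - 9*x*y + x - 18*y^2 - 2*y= x^2*(81*y + 9) + x*(-162*y^2 - 81*y - 7) - 36*y^2 - 22*y - 2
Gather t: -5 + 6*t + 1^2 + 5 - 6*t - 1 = 0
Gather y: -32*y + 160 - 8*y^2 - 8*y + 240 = -8*y^2 - 40*y + 400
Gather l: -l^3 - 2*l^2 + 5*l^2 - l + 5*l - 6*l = -l^3 + 3*l^2 - 2*l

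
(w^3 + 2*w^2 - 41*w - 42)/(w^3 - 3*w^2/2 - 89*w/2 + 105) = 2*(w + 1)/(2*w - 5)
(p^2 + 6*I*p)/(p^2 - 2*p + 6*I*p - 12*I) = p/(p - 2)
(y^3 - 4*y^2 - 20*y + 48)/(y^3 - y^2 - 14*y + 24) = (y - 6)/(y - 3)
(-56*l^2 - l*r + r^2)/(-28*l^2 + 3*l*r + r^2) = (-8*l + r)/(-4*l + r)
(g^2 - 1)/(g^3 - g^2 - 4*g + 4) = (g + 1)/(g^2 - 4)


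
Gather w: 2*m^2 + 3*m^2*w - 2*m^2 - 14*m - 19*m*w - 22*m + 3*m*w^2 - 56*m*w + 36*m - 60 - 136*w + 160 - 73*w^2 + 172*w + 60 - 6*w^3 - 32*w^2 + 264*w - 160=-6*w^3 + w^2*(3*m - 105) + w*(3*m^2 - 75*m + 300)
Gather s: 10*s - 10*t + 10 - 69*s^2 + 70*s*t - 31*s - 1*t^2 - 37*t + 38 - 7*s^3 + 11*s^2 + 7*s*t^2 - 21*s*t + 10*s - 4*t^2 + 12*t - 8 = -7*s^3 - 58*s^2 + s*(7*t^2 + 49*t - 11) - 5*t^2 - 35*t + 40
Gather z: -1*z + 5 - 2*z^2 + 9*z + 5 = -2*z^2 + 8*z + 10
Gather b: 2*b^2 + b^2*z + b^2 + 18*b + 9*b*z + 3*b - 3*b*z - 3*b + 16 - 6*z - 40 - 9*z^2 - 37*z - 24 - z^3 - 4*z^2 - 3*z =b^2*(z + 3) + b*(6*z + 18) - z^3 - 13*z^2 - 46*z - 48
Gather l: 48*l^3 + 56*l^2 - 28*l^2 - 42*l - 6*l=48*l^3 + 28*l^2 - 48*l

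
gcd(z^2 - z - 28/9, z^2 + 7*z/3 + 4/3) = z + 4/3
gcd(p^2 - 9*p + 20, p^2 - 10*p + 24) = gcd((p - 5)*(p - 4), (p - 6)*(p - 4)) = p - 4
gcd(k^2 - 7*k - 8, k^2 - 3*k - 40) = k - 8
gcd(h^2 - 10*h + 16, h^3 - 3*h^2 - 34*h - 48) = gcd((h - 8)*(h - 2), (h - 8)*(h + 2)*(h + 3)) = h - 8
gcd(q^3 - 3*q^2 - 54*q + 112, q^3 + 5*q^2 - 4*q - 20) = q - 2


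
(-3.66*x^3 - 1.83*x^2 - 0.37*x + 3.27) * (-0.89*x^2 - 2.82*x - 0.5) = 3.2574*x^5 + 11.9499*x^4 + 7.3199*x^3 - 0.9519*x^2 - 9.0364*x - 1.635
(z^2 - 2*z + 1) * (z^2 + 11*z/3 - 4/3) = z^4 + 5*z^3/3 - 23*z^2/3 + 19*z/3 - 4/3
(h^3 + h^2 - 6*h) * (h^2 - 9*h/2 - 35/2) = h^5 - 7*h^4/2 - 28*h^3 + 19*h^2/2 + 105*h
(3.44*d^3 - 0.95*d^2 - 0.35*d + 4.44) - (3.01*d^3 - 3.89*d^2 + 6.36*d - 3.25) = 0.43*d^3 + 2.94*d^2 - 6.71*d + 7.69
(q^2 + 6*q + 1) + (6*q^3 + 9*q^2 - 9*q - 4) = 6*q^3 + 10*q^2 - 3*q - 3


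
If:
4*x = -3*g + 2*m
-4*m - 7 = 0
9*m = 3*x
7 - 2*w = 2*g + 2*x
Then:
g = 35/6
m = -7/4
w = 35/12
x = -21/4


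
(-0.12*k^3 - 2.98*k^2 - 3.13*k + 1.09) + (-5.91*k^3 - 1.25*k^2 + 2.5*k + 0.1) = -6.03*k^3 - 4.23*k^2 - 0.63*k + 1.19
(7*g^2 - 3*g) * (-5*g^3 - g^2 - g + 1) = -35*g^5 + 8*g^4 - 4*g^3 + 10*g^2 - 3*g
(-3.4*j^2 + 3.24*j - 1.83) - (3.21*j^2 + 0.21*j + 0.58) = -6.61*j^2 + 3.03*j - 2.41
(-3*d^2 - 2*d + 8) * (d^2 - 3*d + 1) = -3*d^4 + 7*d^3 + 11*d^2 - 26*d + 8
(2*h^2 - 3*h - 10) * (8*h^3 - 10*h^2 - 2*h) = 16*h^5 - 44*h^4 - 54*h^3 + 106*h^2 + 20*h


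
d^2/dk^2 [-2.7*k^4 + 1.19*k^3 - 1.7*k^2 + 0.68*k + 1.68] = -32.4*k^2 + 7.14*k - 3.4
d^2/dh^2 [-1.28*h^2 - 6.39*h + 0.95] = -2.56000000000000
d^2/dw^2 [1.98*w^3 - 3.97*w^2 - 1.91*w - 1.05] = 11.88*w - 7.94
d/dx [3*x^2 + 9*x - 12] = 6*x + 9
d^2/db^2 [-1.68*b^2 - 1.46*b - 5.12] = -3.36000000000000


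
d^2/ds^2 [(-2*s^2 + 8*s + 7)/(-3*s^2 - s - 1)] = 6*(-26*s^3 - 69*s^2 + 3*s + 8)/(27*s^6 + 27*s^5 + 36*s^4 + 19*s^3 + 12*s^2 + 3*s + 1)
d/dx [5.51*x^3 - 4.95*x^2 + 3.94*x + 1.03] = 16.53*x^2 - 9.9*x + 3.94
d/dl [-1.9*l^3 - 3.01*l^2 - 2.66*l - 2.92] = -5.7*l^2 - 6.02*l - 2.66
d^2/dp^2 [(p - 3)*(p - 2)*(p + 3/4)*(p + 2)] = 12*p^2 - 27*p/2 - 25/2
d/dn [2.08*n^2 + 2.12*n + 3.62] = 4.16*n + 2.12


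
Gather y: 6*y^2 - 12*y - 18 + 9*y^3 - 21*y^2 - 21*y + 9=9*y^3 - 15*y^2 - 33*y - 9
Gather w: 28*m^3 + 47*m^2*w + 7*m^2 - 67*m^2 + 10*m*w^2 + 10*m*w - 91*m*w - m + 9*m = 28*m^3 - 60*m^2 + 10*m*w^2 + 8*m + w*(47*m^2 - 81*m)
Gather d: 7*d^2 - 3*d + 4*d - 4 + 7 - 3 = 7*d^2 + d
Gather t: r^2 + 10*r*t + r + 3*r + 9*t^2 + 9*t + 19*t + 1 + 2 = r^2 + 4*r + 9*t^2 + t*(10*r + 28) + 3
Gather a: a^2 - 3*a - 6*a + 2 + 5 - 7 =a^2 - 9*a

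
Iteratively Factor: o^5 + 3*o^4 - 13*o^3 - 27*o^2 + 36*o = (o)*(o^4 + 3*o^3 - 13*o^2 - 27*o + 36) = o*(o + 3)*(o^3 - 13*o + 12) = o*(o - 1)*(o + 3)*(o^2 + o - 12) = o*(o - 1)*(o + 3)*(o + 4)*(o - 3)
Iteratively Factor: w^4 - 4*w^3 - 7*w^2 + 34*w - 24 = (w - 4)*(w^3 - 7*w + 6) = (w - 4)*(w - 1)*(w^2 + w - 6) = (w - 4)*(w - 1)*(w + 3)*(w - 2)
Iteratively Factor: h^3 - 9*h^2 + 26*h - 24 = (h - 3)*(h^2 - 6*h + 8) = (h - 3)*(h - 2)*(h - 4)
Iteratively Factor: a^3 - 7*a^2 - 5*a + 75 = (a - 5)*(a^2 - 2*a - 15) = (a - 5)^2*(a + 3)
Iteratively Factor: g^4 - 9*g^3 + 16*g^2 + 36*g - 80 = (g - 4)*(g^3 - 5*g^2 - 4*g + 20) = (g - 5)*(g - 4)*(g^2 - 4) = (g - 5)*(g - 4)*(g + 2)*(g - 2)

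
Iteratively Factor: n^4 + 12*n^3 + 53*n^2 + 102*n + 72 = (n + 4)*(n^3 + 8*n^2 + 21*n + 18) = (n + 2)*(n + 4)*(n^2 + 6*n + 9) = (n + 2)*(n + 3)*(n + 4)*(n + 3)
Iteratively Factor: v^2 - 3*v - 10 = (v + 2)*(v - 5)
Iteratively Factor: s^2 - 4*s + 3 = (s - 1)*(s - 3)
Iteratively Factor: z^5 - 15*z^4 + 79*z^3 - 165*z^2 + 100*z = (z - 5)*(z^4 - 10*z^3 + 29*z^2 - 20*z) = (z - 5)*(z - 1)*(z^3 - 9*z^2 + 20*z) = (z - 5)*(z - 4)*(z - 1)*(z^2 - 5*z) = z*(z - 5)*(z - 4)*(z - 1)*(z - 5)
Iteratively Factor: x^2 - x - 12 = (x - 4)*(x + 3)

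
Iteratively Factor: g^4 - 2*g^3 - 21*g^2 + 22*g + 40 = (g + 4)*(g^3 - 6*g^2 + 3*g + 10) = (g - 2)*(g + 4)*(g^2 - 4*g - 5) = (g - 5)*(g - 2)*(g + 4)*(g + 1)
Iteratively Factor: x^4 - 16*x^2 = (x)*(x^3 - 16*x) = x^2*(x^2 - 16) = x^2*(x - 4)*(x + 4)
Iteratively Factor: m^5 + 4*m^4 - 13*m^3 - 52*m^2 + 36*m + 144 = (m + 2)*(m^4 + 2*m^3 - 17*m^2 - 18*m + 72) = (m - 3)*(m + 2)*(m^3 + 5*m^2 - 2*m - 24) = (m - 3)*(m + 2)*(m + 3)*(m^2 + 2*m - 8) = (m - 3)*(m + 2)*(m + 3)*(m + 4)*(m - 2)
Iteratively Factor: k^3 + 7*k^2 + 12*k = (k + 4)*(k^2 + 3*k) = (k + 3)*(k + 4)*(k)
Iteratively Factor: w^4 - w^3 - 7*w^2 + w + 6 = (w - 1)*(w^3 - 7*w - 6) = (w - 1)*(w + 2)*(w^2 - 2*w - 3) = (w - 3)*(w - 1)*(w + 2)*(w + 1)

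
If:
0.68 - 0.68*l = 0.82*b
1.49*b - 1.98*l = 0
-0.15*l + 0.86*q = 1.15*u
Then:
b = 0.51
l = 0.38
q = 1.33720930232558*u + 0.067020983856401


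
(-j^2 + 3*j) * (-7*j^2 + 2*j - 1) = 7*j^4 - 23*j^3 + 7*j^2 - 3*j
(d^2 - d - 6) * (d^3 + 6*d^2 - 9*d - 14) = d^5 + 5*d^4 - 21*d^3 - 41*d^2 + 68*d + 84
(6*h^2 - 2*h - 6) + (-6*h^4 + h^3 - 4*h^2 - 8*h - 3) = -6*h^4 + h^3 + 2*h^2 - 10*h - 9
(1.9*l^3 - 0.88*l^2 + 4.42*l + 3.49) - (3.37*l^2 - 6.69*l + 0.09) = 1.9*l^3 - 4.25*l^2 + 11.11*l + 3.4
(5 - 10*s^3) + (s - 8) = -10*s^3 + s - 3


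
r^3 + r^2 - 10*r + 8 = (r - 2)*(r - 1)*(r + 4)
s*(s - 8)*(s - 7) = s^3 - 15*s^2 + 56*s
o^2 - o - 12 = (o - 4)*(o + 3)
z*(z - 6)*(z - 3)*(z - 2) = z^4 - 11*z^3 + 36*z^2 - 36*z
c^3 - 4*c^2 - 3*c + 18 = (c - 3)^2*(c + 2)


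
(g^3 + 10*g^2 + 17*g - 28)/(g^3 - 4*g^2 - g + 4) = (g^2 + 11*g + 28)/(g^2 - 3*g - 4)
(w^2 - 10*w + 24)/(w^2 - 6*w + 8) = (w - 6)/(w - 2)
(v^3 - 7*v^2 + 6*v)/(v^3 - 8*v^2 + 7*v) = (v - 6)/(v - 7)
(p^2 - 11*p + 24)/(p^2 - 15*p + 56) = (p - 3)/(p - 7)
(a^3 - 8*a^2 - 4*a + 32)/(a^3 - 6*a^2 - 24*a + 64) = (a + 2)/(a + 4)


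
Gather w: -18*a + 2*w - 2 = -18*a + 2*w - 2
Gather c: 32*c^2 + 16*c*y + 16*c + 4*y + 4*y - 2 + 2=32*c^2 + c*(16*y + 16) + 8*y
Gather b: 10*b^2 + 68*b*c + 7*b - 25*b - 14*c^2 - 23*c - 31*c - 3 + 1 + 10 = 10*b^2 + b*(68*c - 18) - 14*c^2 - 54*c + 8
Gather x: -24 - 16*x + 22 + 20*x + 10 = 4*x + 8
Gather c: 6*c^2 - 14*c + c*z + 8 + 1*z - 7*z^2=6*c^2 + c*(z - 14) - 7*z^2 + z + 8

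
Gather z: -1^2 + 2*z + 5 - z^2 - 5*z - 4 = -z^2 - 3*z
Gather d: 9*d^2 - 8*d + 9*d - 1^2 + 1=9*d^2 + d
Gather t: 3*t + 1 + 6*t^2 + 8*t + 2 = 6*t^2 + 11*t + 3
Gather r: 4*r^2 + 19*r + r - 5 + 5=4*r^2 + 20*r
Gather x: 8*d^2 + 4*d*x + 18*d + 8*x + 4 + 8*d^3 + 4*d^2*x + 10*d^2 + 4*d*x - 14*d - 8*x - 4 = 8*d^3 + 18*d^2 + 4*d + x*(4*d^2 + 8*d)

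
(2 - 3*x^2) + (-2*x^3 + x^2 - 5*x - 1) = -2*x^3 - 2*x^2 - 5*x + 1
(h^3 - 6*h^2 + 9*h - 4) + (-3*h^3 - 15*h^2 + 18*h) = -2*h^3 - 21*h^2 + 27*h - 4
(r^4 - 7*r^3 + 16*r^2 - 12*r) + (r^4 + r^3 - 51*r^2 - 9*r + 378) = 2*r^4 - 6*r^3 - 35*r^2 - 21*r + 378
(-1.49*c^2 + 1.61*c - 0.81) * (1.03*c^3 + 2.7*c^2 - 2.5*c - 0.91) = -1.5347*c^5 - 2.3647*c^4 + 7.2377*c^3 - 4.8561*c^2 + 0.5599*c + 0.7371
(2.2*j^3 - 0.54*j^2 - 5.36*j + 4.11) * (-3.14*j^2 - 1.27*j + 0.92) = -6.908*j^5 - 1.0984*j^4 + 19.5402*j^3 - 6.595*j^2 - 10.1509*j + 3.7812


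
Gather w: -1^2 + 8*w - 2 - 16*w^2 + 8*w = -16*w^2 + 16*w - 3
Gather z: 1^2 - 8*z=1 - 8*z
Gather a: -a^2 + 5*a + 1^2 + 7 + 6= -a^2 + 5*a + 14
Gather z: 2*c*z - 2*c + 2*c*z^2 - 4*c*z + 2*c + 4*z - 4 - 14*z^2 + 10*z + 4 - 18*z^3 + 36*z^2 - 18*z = -18*z^3 + z^2*(2*c + 22) + z*(-2*c - 4)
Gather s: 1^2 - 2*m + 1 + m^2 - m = m^2 - 3*m + 2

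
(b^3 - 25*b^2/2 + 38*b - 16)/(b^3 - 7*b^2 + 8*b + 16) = (b^2 - 17*b/2 + 4)/(b^2 - 3*b - 4)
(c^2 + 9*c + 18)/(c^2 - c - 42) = (c + 3)/(c - 7)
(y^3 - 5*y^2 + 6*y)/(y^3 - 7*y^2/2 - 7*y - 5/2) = 2*y*(-y^2 + 5*y - 6)/(-2*y^3 + 7*y^2 + 14*y + 5)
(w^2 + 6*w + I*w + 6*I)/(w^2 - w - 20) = (w^2 + w*(6 + I) + 6*I)/(w^2 - w - 20)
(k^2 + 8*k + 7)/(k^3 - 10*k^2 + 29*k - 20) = (k^2 + 8*k + 7)/(k^3 - 10*k^2 + 29*k - 20)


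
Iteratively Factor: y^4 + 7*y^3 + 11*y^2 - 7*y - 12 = (y + 1)*(y^3 + 6*y^2 + 5*y - 12) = (y + 1)*(y + 3)*(y^2 + 3*y - 4) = (y - 1)*(y + 1)*(y + 3)*(y + 4)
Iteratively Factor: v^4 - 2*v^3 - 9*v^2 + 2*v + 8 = (v - 4)*(v^3 + 2*v^2 - v - 2) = (v - 4)*(v + 2)*(v^2 - 1) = (v - 4)*(v - 1)*(v + 2)*(v + 1)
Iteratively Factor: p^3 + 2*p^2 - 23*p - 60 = (p - 5)*(p^2 + 7*p + 12) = (p - 5)*(p + 4)*(p + 3)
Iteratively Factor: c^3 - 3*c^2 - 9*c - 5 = (c + 1)*(c^2 - 4*c - 5) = (c - 5)*(c + 1)*(c + 1)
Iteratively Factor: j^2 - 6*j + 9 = (j - 3)*(j - 3)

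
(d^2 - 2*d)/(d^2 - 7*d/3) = 3*(d - 2)/(3*d - 7)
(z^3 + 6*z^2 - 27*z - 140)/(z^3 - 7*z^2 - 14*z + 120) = (z + 7)/(z - 6)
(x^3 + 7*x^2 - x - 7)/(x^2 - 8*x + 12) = (x^3 + 7*x^2 - x - 7)/(x^2 - 8*x + 12)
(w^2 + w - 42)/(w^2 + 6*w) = (w^2 + w - 42)/(w*(w + 6))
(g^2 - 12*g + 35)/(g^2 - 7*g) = (g - 5)/g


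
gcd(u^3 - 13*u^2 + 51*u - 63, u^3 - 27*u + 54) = u^2 - 6*u + 9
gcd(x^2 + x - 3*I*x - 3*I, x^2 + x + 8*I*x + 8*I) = x + 1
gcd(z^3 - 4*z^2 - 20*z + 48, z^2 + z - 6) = z - 2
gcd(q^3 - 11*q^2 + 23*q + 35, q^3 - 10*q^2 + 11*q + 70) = q^2 - 12*q + 35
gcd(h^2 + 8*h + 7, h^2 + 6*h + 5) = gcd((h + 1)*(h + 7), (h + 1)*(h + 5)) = h + 1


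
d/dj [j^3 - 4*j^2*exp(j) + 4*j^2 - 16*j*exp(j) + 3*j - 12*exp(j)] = -4*j^2*exp(j) + 3*j^2 - 24*j*exp(j) + 8*j - 28*exp(j) + 3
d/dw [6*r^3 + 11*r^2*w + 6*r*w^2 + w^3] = 11*r^2 + 12*r*w + 3*w^2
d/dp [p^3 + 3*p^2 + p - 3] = 3*p^2 + 6*p + 1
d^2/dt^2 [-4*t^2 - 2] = -8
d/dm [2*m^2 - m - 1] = 4*m - 1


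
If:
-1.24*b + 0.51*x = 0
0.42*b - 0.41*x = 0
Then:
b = 0.00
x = 0.00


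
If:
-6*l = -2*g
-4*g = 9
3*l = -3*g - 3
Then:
No Solution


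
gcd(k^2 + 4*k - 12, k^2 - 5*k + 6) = k - 2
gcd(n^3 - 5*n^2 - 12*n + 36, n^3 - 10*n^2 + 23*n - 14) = n - 2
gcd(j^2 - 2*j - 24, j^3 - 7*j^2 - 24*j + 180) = j - 6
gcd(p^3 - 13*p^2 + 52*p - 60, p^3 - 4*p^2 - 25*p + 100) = p - 5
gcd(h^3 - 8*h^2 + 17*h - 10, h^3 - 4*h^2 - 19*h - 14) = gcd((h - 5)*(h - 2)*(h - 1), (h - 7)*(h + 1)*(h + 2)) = 1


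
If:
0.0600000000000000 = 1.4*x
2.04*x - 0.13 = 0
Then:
No Solution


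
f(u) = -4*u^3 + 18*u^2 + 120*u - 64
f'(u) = -12*u^2 + 36*u + 120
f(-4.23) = 53.22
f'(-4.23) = -246.99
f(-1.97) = -199.96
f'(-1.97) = 2.51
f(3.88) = 438.93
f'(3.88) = 79.03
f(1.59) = 156.23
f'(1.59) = 146.90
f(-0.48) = -117.01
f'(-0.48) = 99.96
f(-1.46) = -188.38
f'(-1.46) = 41.86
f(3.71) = 424.69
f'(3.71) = 88.39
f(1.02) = 72.88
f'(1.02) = 144.24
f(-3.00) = -154.00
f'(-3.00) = -96.00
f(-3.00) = -154.00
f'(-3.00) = -96.00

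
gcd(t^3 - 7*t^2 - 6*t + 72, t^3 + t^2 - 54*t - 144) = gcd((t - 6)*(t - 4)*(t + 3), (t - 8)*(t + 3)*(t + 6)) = t + 3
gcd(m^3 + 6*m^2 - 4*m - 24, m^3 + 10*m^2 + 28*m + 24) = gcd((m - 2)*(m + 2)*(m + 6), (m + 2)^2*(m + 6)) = m^2 + 8*m + 12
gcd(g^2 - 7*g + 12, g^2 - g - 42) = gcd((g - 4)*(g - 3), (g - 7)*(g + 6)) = 1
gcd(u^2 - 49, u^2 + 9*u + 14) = u + 7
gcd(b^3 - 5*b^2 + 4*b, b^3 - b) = b^2 - b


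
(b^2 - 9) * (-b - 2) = -b^3 - 2*b^2 + 9*b + 18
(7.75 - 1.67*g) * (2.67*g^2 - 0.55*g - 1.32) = -4.4589*g^3 + 21.611*g^2 - 2.0581*g - 10.23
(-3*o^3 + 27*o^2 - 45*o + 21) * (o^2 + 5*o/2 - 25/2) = -3*o^5 + 39*o^4/2 + 60*o^3 - 429*o^2 + 615*o - 525/2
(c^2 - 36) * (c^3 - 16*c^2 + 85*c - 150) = c^5 - 16*c^4 + 49*c^3 + 426*c^2 - 3060*c + 5400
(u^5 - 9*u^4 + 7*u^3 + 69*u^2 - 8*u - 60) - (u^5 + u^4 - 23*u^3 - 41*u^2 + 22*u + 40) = -10*u^4 + 30*u^3 + 110*u^2 - 30*u - 100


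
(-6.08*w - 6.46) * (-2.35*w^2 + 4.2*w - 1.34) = 14.288*w^3 - 10.355*w^2 - 18.9848*w + 8.6564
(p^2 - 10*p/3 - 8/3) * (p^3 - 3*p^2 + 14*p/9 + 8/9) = p^5 - 19*p^4/3 + 80*p^3/9 + 100*p^2/27 - 64*p/9 - 64/27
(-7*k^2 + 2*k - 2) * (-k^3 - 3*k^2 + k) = 7*k^5 + 19*k^4 - 11*k^3 + 8*k^2 - 2*k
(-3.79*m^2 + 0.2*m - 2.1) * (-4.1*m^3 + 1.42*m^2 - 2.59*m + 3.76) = 15.539*m^5 - 6.2018*m^4 + 18.7101*m^3 - 17.7504*m^2 + 6.191*m - 7.896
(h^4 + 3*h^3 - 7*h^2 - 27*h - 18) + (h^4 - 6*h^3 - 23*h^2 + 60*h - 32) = 2*h^4 - 3*h^3 - 30*h^2 + 33*h - 50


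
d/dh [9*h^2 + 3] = 18*h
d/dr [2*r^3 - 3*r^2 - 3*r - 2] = 6*r^2 - 6*r - 3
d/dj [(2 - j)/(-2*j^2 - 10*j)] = (-j^2 + 4*j + 10)/(2*j^2*(j^2 + 10*j + 25))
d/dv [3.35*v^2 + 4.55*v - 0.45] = 6.7*v + 4.55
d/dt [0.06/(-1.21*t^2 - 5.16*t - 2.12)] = (0.1452*t + 0.3096)/(1.21*t^2 + 5.16*t + 2.12)^2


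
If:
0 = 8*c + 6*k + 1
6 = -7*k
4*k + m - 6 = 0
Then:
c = 29/56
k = -6/7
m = 66/7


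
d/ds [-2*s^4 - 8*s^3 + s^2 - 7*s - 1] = -8*s^3 - 24*s^2 + 2*s - 7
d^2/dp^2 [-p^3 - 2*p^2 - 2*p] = -6*p - 4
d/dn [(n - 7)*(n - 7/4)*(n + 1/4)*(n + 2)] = 4*n^3 - 39*n^2/2 - 111*n/8 + 371/16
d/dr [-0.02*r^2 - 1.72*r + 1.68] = -0.04*r - 1.72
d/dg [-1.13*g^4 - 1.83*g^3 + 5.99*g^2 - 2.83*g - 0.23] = -4.52*g^3 - 5.49*g^2 + 11.98*g - 2.83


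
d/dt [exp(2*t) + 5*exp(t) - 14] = (2*exp(t) + 5)*exp(t)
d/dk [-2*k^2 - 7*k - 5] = -4*k - 7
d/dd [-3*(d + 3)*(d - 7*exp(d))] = 21*d*exp(d) - 6*d + 84*exp(d) - 9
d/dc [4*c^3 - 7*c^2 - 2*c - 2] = 12*c^2 - 14*c - 2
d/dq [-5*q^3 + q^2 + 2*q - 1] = -15*q^2 + 2*q + 2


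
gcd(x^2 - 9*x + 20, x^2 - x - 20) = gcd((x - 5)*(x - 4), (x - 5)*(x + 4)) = x - 5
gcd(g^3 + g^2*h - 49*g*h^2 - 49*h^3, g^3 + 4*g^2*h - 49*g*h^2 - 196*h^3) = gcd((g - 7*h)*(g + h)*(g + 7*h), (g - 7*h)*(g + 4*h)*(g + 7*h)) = g^2 - 49*h^2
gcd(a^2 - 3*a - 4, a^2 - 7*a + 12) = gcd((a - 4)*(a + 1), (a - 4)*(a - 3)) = a - 4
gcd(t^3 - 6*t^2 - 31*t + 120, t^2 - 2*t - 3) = t - 3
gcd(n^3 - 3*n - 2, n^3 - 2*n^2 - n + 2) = n^2 - n - 2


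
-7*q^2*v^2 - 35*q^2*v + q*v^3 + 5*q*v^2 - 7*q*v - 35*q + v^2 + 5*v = (-7*q + v)*(v + 5)*(q*v + 1)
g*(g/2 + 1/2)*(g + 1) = g^3/2 + g^2 + g/2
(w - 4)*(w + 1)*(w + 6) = w^3 + 3*w^2 - 22*w - 24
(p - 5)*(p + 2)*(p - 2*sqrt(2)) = p^3 - 3*p^2 - 2*sqrt(2)*p^2 - 10*p + 6*sqrt(2)*p + 20*sqrt(2)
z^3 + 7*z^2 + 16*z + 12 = (z + 2)^2*(z + 3)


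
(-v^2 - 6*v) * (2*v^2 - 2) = -2*v^4 - 12*v^3 + 2*v^2 + 12*v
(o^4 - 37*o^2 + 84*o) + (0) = o^4 - 37*o^2 + 84*o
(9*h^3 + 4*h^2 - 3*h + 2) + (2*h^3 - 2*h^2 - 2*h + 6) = 11*h^3 + 2*h^2 - 5*h + 8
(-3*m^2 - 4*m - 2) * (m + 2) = -3*m^3 - 10*m^2 - 10*m - 4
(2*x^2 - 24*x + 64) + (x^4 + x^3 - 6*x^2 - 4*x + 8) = x^4 + x^3 - 4*x^2 - 28*x + 72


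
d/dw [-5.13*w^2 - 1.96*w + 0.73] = -10.26*w - 1.96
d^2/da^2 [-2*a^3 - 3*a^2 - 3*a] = -12*a - 6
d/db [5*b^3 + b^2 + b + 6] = 15*b^2 + 2*b + 1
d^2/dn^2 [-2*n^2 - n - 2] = -4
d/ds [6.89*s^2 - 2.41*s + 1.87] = 13.78*s - 2.41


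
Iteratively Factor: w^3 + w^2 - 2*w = (w)*(w^2 + w - 2) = w*(w + 2)*(w - 1)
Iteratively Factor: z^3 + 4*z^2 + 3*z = (z + 3)*(z^2 + z) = (z + 1)*(z + 3)*(z)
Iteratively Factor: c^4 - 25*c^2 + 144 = (c + 4)*(c^3 - 4*c^2 - 9*c + 36) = (c - 4)*(c + 4)*(c^2 - 9) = (c - 4)*(c - 3)*(c + 4)*(c + 3)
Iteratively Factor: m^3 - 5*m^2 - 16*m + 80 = (m - 5)*(m^2 - 16) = (m - 5)*(m - 4)*(m + 4)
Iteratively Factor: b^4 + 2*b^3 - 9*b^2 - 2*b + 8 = (b - 1)*(b^3 + 3*b^2 - 6*b - 8) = (b - 2)*(b - 1)*(b^2 + 5*b + 4) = (b - 2)*(b - 1)*(b + 4)*(b + 1)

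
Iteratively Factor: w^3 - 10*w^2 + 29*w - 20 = (w - 1)*(w^2 - 9*w + 20) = (w - 5)*(w - 1)*(w - 4)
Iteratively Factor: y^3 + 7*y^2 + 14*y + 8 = (y + 2)*(y^2 + 5*y + 4) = (y + 2)*(y + 4)*(y + 1)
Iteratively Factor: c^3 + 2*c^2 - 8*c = (c - 2)*(c^2 + 4*c) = c*(c - 2)*(c + 4)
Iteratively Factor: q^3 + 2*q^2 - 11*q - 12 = (q + 4)*(q^2 - 2*q - 3) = (q + 1)*(q + 4)*(q - 3)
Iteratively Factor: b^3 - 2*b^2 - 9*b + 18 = (b + 3)*(b^2 - 5*b + 6) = (b - 2)*(b + 3)*(b - 3)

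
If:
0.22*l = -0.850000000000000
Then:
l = -3.86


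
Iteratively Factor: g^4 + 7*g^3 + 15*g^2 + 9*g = (g)*(g^3 + 7*g^2 + 15*g + 9) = g*(g + 3)*(g^2 + 4*g + 3) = g*(g + 3)^2*(g + 1)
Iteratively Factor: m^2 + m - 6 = (m + 3)*(m - 2)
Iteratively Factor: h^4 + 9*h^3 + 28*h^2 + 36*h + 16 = (h + 2)*(h^3 + 7*h^2 + 14*h + 8) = (h + 2)*(h + 4)*(h^2 + 3*h + 2) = (h + 2)^2*(h + 4)*(h + 1)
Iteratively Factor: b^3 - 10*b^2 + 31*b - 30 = (b - 3)*(b^2 - 7*b + 10) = (b - 5)*(b - 3)*(b - 2)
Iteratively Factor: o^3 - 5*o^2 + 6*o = (o)*(o^2 - 5*o + 6) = o*(o - 3)*(o - 2)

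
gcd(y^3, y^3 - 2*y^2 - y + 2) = 1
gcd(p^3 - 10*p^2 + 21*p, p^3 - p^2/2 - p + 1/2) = 1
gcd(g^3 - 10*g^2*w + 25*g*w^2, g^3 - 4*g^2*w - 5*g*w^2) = -g^2 + 5*g*w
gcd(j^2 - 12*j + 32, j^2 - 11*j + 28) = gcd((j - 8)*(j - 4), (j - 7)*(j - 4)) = j - 4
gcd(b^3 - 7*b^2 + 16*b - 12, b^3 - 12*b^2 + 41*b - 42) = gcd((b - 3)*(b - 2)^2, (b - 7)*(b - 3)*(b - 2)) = b^2 - 5*b + 6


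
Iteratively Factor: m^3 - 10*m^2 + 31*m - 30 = (m - 5)*(m^2 - 5*m + 6) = (m - 5)*(m - 2)*(m - 3)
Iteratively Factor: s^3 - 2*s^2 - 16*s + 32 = (s + 4)*(s^2 - 6*s + 8) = (s - 4)*(s + 4)*(s - 2)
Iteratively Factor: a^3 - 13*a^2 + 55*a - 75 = (a - 3)*(a^2 - 10*a + 25) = (a - 5)*(a - 3)*(a - 5)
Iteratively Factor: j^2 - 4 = (j + 2)*(j - 2)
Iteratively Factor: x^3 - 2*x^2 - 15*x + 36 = (x + 4)*(x^2 - 6*x + 9) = (x - 3)*(x + 4)*(x - 3)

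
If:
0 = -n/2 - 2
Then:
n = -4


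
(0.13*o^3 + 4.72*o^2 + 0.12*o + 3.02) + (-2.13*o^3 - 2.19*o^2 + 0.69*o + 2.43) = -2.0*o^3 + 2.53*o^2 + 0.81*o + 5.45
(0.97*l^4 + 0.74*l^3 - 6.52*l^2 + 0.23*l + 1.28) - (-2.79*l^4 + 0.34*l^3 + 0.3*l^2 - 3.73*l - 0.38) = 3.76*l^4 + 0.4*l^3 - 6.82*l^2 + 3.96*l + 1.66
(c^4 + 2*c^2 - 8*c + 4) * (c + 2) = c^5 + 2*c^4 + 2*c^3 - 4*c^2 - 12*c + 8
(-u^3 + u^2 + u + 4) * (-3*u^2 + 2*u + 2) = 3*u^5 - 5*u^4 - 3*u^3 - 8*u^2 + 10*u + 8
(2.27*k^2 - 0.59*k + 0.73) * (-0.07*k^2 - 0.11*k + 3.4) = -0.1589*k^4 - 0.2084*k^3 + 7.7318*k^2 - 2.0863*k + 2.482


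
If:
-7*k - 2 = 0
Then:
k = -2/7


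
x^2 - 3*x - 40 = (x - 8)*(x + 5)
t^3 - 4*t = t*(t - 2)*(t + 2)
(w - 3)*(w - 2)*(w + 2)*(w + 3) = w^4 - 13*w^2 + 36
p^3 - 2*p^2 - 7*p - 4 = (p - 4)*(p + 1)^2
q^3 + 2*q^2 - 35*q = q*(q - 5)*(q + 7)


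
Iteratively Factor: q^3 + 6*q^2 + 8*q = (q)*(q^2 + 6*q + 8) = q*(q + 2)*(q + 4)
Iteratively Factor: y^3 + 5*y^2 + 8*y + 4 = (y + 2)*(y^2 + 3*y + 2) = (y + 2)^2*(y + 1)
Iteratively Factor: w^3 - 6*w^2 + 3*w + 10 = (w + 1)*(w^2 - 7*w + 10) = (w - 5)*(w + 1)*(w - 2)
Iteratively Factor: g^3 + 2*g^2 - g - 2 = (g + 2)*(g^2 - 1) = (g - 1)*(g + 2)*(g + 1)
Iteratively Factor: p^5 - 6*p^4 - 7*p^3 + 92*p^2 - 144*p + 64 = (p + 4)*(p^4 - 10*p^3 + 33*p^2 - 40*p + 16) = (p - 1)*(p + 4)*(p^3 - 9*p^2 + 24*p - 16) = (p - 4)*(p - 1)*(p + 4)*(p^2 - 5*p + 4) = (p - 4)*(p - 1)^2*(p + 4)*(p - 4)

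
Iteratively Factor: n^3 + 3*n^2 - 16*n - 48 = (n + 3)*(n^2 - 16) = (n - 4)*(n + 3)*(n + 4)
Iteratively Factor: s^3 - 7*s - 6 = (s - 3)*(s^2 + 3*s + 2) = (s - 3)*(s + 2)*(s + 1)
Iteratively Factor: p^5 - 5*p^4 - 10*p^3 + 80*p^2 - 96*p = (p + 4)*(p^4 - 9*p^3 + 26*p^2 - 24*p) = p*(p + 4)*(p^3 - 9*p^2 + 26*p - 24) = p*(p - 2)*(p + 4)*(p^2 - 7*p + 12) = p*(p - 4)*(p - 2)*(p + 4)*(p - 3)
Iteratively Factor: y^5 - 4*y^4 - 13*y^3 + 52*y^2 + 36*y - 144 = (y + 3)*(y^4 - 7*y^3 + 8*y^2 + 28*y - 48) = (y - 3)*(y + 3)*(y^3 - 4*y^2 - 4*y + 16) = (y - 3)*(y + 2)*(y + 3)*(y^2 - 6*y + 8) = (y - 4)*(y - 3)*(y + 2)*(y + 3)*(y - 2)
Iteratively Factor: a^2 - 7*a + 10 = (a - 2)*(a - 5)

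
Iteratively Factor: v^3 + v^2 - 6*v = (v - 2)*(v^2 + 3*v) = (v - 2)*(v + 3)*(v)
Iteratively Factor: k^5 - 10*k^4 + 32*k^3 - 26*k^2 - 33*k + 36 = (k - 3)*(k^4 - 7*k^3 + 11*k^2 + 7*k - 12) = (k - 3)*(k + 1)*(k^3 - 8*k^2 + 19*k - 12) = (k - 4)*(k - 3)*(k + 1)*(k^2 - 4*k + 3) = (k - 4)*(k - 3)*(k - 1)*(k + 1)*(k - 3)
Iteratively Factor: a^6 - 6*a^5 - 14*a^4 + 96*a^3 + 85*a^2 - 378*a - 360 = (a - 3)*(a^5 - 3*a^4 - 23*a^3 + 27*a^2 + 166*a + 120) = (a - 4)*(a - 3)*(a^4 + a^3 - 19*a^2 - 49*a - 30) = (a - 4)*(a - 3)*(a + 2)*(a^3 - a^2 - 17*a - 15) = (a - 4)*(a - 3)*(a + 2)*(a + 3)*(a^2 - 4*a - 5) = (a - 5)*(a - 4)*(a - 3)*(a + 2)*(a + 3)*(a + 1)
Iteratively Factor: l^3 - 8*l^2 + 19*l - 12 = (l - 3)*(l^2 - 5*l + 4) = (l - 4)*(l - 3)*(l - 1)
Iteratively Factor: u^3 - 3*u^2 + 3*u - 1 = (u - 1)*(u^2 - 2*u + 1) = (u - 1)^2*(u - 1)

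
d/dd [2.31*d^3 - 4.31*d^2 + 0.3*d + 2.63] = 6.93*d^2 - 8.62*d + 0.3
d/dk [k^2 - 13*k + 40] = 2*k - 13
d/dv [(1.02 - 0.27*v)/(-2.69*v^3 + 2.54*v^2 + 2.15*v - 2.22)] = (-1.4526*v^3 + 8.9172*v^2 - 5.1816*v - 1.5936)/(7.2361*v^6 - 13.6652*v^5 - 5.1154*v^4 + 22.8656*v^3 - 6.6551*v^2 - 9.546*v + 4.9284)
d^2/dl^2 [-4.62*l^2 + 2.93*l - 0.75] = -9.24000000000000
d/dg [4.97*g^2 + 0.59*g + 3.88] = 9.94*g + 0.59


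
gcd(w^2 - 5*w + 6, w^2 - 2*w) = w - 2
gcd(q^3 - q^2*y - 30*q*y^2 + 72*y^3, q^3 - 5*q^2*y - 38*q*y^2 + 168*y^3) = -q^2 - 2*q*y + 24*y^2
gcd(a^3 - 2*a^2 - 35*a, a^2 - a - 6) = 1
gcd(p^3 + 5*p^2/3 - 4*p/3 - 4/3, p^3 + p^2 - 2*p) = p^2 + p - 2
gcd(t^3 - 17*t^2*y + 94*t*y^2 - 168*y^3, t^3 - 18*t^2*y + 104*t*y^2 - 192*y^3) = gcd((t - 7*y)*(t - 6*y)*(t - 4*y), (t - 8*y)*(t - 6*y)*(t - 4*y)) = t^2 - 10*t*y + 24*y^2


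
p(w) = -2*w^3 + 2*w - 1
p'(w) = 2 - 6*w^2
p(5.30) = -288.15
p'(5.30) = -166.54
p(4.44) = -167.18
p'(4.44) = -116.28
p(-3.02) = 48.05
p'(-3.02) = -52.72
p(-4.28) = 147.25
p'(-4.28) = -107.91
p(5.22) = -275.03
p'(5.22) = -161.49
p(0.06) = -0.88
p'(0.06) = 1.98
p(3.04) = -51.11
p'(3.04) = -53.45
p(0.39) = -0.34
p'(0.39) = 1.09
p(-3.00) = 47.00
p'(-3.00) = -52.00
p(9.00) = -1441.00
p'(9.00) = -484.00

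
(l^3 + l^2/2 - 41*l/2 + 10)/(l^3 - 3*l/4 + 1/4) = 2*(l^2 + l - 20)/(2*l^2 + l - 1)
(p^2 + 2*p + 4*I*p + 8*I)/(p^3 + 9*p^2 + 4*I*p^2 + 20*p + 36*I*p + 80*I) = (p + 2)/(p^2 + 9*p + 20)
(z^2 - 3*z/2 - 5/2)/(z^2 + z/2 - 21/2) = (2*z^2 - 3*z - 5)/(2*z^2 + z - 21)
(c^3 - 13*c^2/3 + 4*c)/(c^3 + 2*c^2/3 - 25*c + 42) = c*(3*c - 4)/(3*c^2 + 11*c - 42)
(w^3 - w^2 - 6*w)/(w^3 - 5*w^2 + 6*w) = (w + 2)/(w - 2)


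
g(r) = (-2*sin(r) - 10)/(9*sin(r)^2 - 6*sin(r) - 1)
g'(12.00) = -5.45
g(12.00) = -1.86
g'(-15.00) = 2.83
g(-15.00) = -1.30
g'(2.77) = -2.28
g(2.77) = 5.38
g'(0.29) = -1.24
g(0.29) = 5.34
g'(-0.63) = -3.98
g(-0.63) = -1.56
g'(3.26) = 2860.31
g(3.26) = 58.95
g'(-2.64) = 7.83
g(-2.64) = -2.28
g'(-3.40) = 2.77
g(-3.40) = 5.40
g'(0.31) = -0.34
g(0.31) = 5.32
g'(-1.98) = 0.57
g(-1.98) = -0.68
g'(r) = (-18*sin(r)*cos(r) + 6*cos(r))*(-2*sin(r) - 10)/(9*sin(r)^2 - 6*sin(r) - 1)^2 - 2*cos(r)/(9*sin(r)^2 - 6*sin(r) - 1) = 2*(9*sin(r)^2 + 90*sin(r) - 29)*cos(r)/(9*sin(r)^2 - 6*sin(r) - 1)^2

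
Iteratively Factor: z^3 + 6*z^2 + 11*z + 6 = (z + 3)*(z^2 + 3*z + 2) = (z + 1)*(z + 3)*(z + 2)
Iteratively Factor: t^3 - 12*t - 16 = (t - 4)*(t^2 + 4*t + 4) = (t - 4)*(t + 2)*(t + 2)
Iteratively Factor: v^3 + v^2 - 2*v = (v + 2)*(v^2 - v) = (v - 1)*(v + 2)*(v)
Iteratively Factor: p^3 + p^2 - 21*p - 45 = (p + 3)*(p^2 - 2*p - 15) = (p - 5)*(p + 3)*(p + 3)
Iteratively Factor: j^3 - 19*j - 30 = (j - 5)*(j^2 + 5*j + 6) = (j - 5)*(j + 2)*(j + 3)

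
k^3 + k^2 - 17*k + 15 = (k - 3)*(k - 1)*(k + 5)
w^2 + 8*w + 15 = (w + 3)*(w + 5)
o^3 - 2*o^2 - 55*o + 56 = (o - 8)*(o - 1)*(o + 7)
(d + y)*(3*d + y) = 3*d^2 + 4*d*y + y^2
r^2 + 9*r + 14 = (r + 2)*(r + 7)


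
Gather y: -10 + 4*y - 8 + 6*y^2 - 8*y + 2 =6*y^2 - 4*y - 16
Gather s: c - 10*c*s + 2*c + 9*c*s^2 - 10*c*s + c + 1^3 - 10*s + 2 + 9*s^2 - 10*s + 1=4*c + s^2*(9*c + 9) + s*(-20*c - 20) + 4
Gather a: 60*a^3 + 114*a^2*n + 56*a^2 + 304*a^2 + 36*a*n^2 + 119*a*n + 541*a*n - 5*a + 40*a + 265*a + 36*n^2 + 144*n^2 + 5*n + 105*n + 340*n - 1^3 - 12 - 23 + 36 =60*a^3 + a^2*(114*n + 360) + a*(36*n^2 + 660*n + 300) + 180*n^2 + 450*n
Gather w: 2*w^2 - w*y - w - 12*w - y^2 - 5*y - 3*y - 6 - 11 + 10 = 2*w^2 + w*(-y - 13) - y^2 - 8*y - 7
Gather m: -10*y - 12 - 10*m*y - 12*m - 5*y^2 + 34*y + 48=m*(-10*y - 12) - 5*y^2 + 24*y + 36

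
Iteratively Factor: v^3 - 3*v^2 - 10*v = (v - 5)*(v^2 + 2*v) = v*(v - 5)*(v + 2)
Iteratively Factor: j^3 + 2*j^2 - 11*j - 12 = (j + 4)*(j^2 - 2*j - 3) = (j - 3)*(j + 4)*(j + 1)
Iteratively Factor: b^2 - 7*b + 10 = (b - 2)*(b - 5)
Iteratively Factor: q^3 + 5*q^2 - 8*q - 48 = (q - 3)*(q^2 + 8*q + 16) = (q - 3)*(q + 4)*(q + 4)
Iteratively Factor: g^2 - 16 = (g - 4)*(g + 4)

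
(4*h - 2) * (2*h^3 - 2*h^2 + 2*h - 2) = 8*h^4 - 12*h^3 + 12*h^2 - 12*h + 4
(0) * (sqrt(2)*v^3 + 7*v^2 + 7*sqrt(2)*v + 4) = 0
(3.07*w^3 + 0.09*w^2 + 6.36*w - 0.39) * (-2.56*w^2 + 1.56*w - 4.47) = -7.8592*w^5 + 4.5588*w^4 - 29.8641*w^3 + 10.5177*w^2 - 29.0376*w + 1.7433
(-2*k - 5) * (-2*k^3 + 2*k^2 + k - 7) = 4*k^4 + 6*k^3 - 12*k^2 + 9*k + 35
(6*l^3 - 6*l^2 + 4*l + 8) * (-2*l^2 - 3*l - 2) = -12*l^5 - 6*l^4 - 2*l^3 - 16*l^2 - 32*l - 16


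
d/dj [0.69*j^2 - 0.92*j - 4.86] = 1.38*j - 0.92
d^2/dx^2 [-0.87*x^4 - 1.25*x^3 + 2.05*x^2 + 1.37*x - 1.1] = -10.44*x^2 - 7.5*x + 4.1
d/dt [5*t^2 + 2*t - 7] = 10*t + 2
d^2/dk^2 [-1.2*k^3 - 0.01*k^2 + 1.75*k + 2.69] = -7.2*k - 0.02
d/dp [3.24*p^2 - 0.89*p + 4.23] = 6.48*p - 0.89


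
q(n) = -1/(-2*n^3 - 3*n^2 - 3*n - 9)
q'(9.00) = 0.00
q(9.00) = 0.00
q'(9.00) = 0.00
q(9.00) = 0.00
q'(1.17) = -0.05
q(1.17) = 0.05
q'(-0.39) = -0.02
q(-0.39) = 0.12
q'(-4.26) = -0.01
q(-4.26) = -0.01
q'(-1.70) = -1.35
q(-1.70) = 0.36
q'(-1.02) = -0.06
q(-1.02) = 0.14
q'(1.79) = -0.03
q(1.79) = 0.03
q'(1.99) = -0.02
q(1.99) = 0.02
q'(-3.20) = -0.04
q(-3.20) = -0.03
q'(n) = -(6*n^2 + 6*n + 3)/(-2*n^3 - 3*n^2 - 3*n - 9)^2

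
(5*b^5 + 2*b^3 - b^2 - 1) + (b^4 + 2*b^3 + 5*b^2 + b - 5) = 5*b^5 + b^4 + 4*b^3 + 4*b^2 + b - 6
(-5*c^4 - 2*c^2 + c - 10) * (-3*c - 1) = 15*c^5 + 5*c^4 + 6*c^3 - c^2 + 29*c + 10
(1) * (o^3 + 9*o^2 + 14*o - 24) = o^3 + 9*o^2 + 14*o - 24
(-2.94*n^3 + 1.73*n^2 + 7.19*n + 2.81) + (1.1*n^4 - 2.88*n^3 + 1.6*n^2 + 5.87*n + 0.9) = 1.1*n^4 - 5.82*n^3 + 3.33*n^2 + 13.06*n + 3.71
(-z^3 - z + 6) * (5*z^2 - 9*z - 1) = -5*z^5 + 9*z^4 - 4*z^3 + 39*z^2 - 53*z - 6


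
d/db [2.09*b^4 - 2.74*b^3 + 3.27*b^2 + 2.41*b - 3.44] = 8.36*b^3 - 8.22*b^2 + 6.54*b + 2.41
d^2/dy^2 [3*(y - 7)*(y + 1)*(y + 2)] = 18*y - 24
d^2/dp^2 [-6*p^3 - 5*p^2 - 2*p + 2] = -36*p - 10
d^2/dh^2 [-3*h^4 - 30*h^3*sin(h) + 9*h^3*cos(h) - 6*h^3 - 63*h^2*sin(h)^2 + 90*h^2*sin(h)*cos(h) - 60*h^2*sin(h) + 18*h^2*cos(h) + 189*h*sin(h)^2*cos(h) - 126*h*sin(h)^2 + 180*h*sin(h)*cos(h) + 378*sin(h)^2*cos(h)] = 30*h^3*sin(h) - 9*h^3*cos(h) + 6*h^2*sin(h) - 180*h^2*sin(2*h) - 198*h^2*cos(h) - 126*h^2*cos(2*h) - 36*h^2 - 252*h*sin(h) - 612*h*sin(2*h) - 933*h*cos(h)/4 + 108*h*cos(2*h) + 1701*h*cos(3*h)/4 - 36*h - 429*sin(h)/2 - 162*sin(2*h) + 567*sin(3*h)/2 - 117*cos(h)/2 + 423*cos(2*h) + 1701*cos(3*h)/2 - 63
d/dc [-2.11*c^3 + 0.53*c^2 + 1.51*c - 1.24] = -6.33*c^2 + 1.06*c + 1.51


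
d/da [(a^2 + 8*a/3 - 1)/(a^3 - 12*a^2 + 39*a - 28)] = (-3*a^4 - 16*a^3 + 222*a^2 - 240*a - 107)/(3*(a^6 - 24*a^5 + 222*a^4 - 992*a^3 + 2193*a^2 - 2184*a + 784))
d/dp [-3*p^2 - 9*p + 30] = -6*p - 9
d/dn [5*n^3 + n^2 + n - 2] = 15*n^2 + 2*n + 1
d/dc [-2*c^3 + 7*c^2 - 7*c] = -6*c^2 + 14*c - 7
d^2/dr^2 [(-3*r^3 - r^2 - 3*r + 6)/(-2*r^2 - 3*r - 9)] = 6*(-7*r^3 + 39*r^2 + 153*r + 18)/(8*r^6 + 36*r^5 + 162*r^4 + 351*r^3 + 729*r^2 + 729*r + 729)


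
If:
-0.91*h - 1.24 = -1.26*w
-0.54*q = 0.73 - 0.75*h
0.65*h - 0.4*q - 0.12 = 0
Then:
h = -4.45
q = -7.54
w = -2.23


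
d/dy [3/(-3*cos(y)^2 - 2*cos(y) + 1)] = -6*(3*cos(y) + 1)*sin(y)/(3*cos(y)^2 + 2*cos(y) - 1)^2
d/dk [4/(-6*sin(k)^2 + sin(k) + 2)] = 4*(12*sin(k) - 1)*cos(k)/(-6*sin(k)^2 + sin(k) + 2)^2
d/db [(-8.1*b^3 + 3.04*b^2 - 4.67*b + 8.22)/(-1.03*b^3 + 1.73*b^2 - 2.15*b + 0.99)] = (-10.8818*b^4 + 25.2098*b^3 + 2.8859*b^2 - 22.422*b + 13.0497)/(1.0609*b^6 - 3.5638*b^5 + 7.4219*b^4 - 9.4784*b^3 + 8.0479*b^2 - 4.257*b + 0.9801)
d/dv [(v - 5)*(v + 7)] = 2*v + 2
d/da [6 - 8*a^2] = -16*a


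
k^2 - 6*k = k*(k - 6)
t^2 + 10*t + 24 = (t + 4)*(t + 6)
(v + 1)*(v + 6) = v^2 + 7*v + 6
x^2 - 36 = (x - 6)*(x + 6)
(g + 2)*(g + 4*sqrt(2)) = g^2 + 2*g + 4*sqrt(2)*g + 8*sqrt(2)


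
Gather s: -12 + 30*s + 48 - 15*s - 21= 15*s + 15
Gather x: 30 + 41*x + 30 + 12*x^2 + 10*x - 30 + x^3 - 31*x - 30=x^3 + 12*x^2 + 20*x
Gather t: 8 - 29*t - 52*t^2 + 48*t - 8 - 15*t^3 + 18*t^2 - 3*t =-15*t^3 - 34*t^2 + 16*t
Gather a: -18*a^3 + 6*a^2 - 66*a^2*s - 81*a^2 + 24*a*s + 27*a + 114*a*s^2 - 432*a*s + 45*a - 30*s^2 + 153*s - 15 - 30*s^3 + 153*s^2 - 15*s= -18*a^3 + a^2*(-66*s - 75) + a*(114*s^2 - 408*s + 72) - 30*s^3 + 123*s^2 + 138*s - 15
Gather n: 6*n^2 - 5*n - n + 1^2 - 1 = 6*n^2 - 6*n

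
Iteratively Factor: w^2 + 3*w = (w)*(w + 3)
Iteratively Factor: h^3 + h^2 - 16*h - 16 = (h - 4)*(h^2 + 5*h + 4) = (h - 4)*(h + 4)*(h + 1)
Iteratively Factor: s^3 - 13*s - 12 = (s + 1)*(s^2 - s - 12) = (s - 4)*(s + 1)*(s + 3)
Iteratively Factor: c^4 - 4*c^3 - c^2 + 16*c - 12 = (c - 3)*(c^3 - c^2 - 4*c + 4) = (c - 3)*(c - 1)*(c^2 - 4) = (c - 3)*(c - 1)*(c + 2)*(c - 2)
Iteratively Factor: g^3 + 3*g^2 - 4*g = (g)*(g^2 + 3*g - 4) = g*(g - 1)*(g + 4)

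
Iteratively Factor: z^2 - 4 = (z + 2)*(z - 2)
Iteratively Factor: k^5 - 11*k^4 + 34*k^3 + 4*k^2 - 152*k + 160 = (k - 4)*(k^4 - 7*k^3 + 6*k^2 + 28*k - 40) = (k - 4)*(k - 2)*(k^3 - 5*k^2 - 4*k + 20) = (k - 4)*(k - 2)*(k + 2)*(k^2 - 7*k + 10) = (k - 5)*(k - 4)*(k - 2)*(k + 2)*(k - 2)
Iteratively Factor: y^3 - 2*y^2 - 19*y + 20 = (y + 4)*(y^2 - 6*y + 5) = (y - 1)*(y + 4)*(y - 5)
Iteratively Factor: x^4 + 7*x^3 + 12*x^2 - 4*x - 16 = (x - 1)*(x^3 + 8*x^2 + 20*x + 16) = (x - 1)*(x + 4)*(x^2 + 4*x + 4) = (x - 1)*(x + 2)*(x + 4)*(x + 2)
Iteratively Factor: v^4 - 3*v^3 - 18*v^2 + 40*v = (v - 2)*(v^3 - v^2 - 20*v) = v*(v - 2)*(v^2 - v - 20) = v*(v - 5)*(v - 2)*(v + 4)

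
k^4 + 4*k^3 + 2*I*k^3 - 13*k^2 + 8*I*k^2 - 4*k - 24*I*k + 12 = (k - 2)*(k + 6)*(k + I)^2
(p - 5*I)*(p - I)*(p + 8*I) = p^3 + 2*I*p^2 + 43*p - 40*I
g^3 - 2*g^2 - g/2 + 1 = (g - 2)*(g - sqrt(2)/2)*(g + sqrt(2)/2)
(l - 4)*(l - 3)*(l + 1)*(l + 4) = l^4 - 2*l^3 - 19*l^2 + 32*l + 48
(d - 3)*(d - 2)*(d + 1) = d^3 - 4*d^2 + d + 6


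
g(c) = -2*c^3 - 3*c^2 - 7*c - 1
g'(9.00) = -547.00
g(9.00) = -1765.00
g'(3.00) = -79.00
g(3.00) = -103.00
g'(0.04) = -7.25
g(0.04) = -1.28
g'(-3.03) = -43.91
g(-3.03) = 48.30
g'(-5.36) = -147.22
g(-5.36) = 258.31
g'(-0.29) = -5.76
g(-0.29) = 0.83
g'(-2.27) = -24.30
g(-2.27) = 22.83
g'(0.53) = -11.87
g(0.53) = -5.85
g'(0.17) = -8.19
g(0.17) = -2.29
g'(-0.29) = -5.76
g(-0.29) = 0.83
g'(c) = -6*c^2 - 6*c - 7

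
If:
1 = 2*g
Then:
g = 1/2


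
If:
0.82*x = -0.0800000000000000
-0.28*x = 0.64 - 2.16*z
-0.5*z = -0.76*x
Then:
No Solution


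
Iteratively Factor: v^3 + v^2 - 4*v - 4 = (v + 2)*(v^2 - v - 2) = (v + 1)*(v + 2)*(v - 2)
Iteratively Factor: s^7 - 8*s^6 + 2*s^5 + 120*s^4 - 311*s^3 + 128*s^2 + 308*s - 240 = (s + 4)*(s^6 - 12*s^5 + 50*s^4 - 80*s^3 + 9*s^2 + 92*s - 60) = (s - 5)*(s + 4)*(s^5 - 7*s^4 + 15*s^3 - 5*s^2 - 16*s + 12) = (s - 5)*(s - 1)*(s + 4)*(s^4 - 6*s^3 + 9*s^2 + 4*s - 12) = (s - 5)*(s - 1)*(s + 1)*(s + 4)*(s^3 - 7*s^2 + 16*s - 12) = (s - 5)*(s - 2)*(s - 1)*(s + 1)*(s + 4)*(s^2 - 5*s + 6) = (s - 5)*(s - 2)^2*(s - 1)*(s + 1)*(s + 4)*(s - 3)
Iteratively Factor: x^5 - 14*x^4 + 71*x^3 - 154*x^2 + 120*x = (x - 5)*(x^4 - 9*x^3 + 26*x^2 - 24*x) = (x - 5)*(x - 4)*(x^3 - 5*x^2 + 6*x) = x*(x - 5)*(x - 4)*(x^2 - 5*x + 6) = x*(x - 5)*(x - 4)*(x - 3)*(x - 2)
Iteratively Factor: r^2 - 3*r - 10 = (r - 5)*(r + 2)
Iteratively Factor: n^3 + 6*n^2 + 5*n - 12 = (n - 1)*(n^2 + 7*n + 12) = (n - 1)*(n + 3)*(n + 4)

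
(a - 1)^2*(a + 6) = a^3 + 4*a^2 - 11*a + 6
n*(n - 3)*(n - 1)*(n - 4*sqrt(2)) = n^4 - 4*sqrt(2)*n^3 - 4*n^3 + 3*n^2 + 16*sqrt(2)*n^2 - 12*sqrt(2)*n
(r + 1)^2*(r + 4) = r^3 + 6*r^2 + 9*r + 4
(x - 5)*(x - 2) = x^2 - 7*x + 10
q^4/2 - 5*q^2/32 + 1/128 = (q/2 + 1/4)*(q - 1/2)*(q - 1/4)*(q + 1/4)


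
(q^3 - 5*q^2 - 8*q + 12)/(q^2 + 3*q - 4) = (q^2 - 4*q - 12)/(q + 4)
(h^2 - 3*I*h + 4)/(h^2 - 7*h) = (h^2 - 3*I*h + 4)/(h*(h - 7))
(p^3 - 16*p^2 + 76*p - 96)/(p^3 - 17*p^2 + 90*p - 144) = (p - 2)/(p - 3)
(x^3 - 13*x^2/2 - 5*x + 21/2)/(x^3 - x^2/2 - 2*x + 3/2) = (x - 7)/(x - 1)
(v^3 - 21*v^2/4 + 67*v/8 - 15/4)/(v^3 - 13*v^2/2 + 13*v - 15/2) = (4*v^2 - 11*v + 6)/(4*(v^2 - 4*v + 3))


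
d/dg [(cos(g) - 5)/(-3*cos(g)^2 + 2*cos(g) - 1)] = 3*(sin(g)^2 + 10*cos(g) - 4)*sin(g)/(3*sin(g)^2 + 2*cos(g) - 4)^2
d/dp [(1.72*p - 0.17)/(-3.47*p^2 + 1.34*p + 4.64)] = (5.9684*p^2 - 1.1798*p + 8.2086)/(12.0409*p^4 - 9.2996*p^3 - 30.406*p^2 + 12.4352*p + 21.5296)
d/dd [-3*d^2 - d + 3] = -6*d - 1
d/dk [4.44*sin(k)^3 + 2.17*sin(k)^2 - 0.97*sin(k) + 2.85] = (13.32*sin(k)^2 + 4.34*sin(k) - 0.97)*cos(k)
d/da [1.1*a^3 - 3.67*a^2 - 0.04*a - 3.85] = 3.3*a^2 - 7.34*a - 0.04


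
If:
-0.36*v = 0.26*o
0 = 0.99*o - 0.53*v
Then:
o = 0.00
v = 0.00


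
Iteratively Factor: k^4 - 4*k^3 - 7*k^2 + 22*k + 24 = (k - 4)*(k^3 - 7*k - 6) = (k - 4)*(k + 1)*(k^2 - k - 6) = (k - 4)*(k - 3)*(k + 1)*(k + 2)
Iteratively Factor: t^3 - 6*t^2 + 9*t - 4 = (t - 4)*(t^2 - 2*t + 1) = (t - 4)*(t - 1)*(t - 1)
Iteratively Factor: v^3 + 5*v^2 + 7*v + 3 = (v + 1)*(v^2 + 4*v + 3) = (v + 1)^2*(v + 3)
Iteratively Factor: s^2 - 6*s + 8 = (s - 4)*(s - 2)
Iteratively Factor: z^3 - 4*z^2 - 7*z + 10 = (z + 2)*(z^2 - 6*z + 5) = (z - 5)*(z + 2)*(z - 1)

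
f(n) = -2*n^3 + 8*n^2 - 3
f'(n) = -6*n^2 + 16*n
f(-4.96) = 437.86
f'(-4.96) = -226.97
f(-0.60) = 0.31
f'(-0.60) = -11.76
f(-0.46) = -1.11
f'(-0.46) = -8.63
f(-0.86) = 4.19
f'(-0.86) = -18.20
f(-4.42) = 325.99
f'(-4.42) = -187.94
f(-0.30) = -2.23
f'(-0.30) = -5.34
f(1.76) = 10.88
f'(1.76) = 9.57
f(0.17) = -2.78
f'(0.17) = 2.55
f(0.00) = -3.00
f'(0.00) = 0.00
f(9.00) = -813.00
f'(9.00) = -342.00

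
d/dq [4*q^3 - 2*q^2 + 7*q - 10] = 12*q^2 - 4*q + 7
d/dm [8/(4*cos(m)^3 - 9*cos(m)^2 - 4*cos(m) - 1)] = 16*(6*cos(m)^2 - 9*cos(m) - 2)*sin(m)/(4*sin(m)^2*cos(m) - 9*sin(m)^2 + 10)^2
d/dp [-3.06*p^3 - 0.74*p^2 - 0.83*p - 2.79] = -9.18*p^2 - 1.48*p - 0.83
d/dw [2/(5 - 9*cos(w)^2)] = -36*sin(w)*cos(w)/(9*cos(w)^2 - 5)^2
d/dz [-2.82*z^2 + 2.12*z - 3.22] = 2.12 - 5.64*z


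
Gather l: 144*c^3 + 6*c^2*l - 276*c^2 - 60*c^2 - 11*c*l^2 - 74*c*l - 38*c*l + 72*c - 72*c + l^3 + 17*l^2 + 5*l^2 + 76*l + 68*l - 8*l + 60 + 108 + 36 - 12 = 144*c^3 - 336*c^2 + l^3 + l^2*(22 - 11*c) + l*(6*c^2 - 112*c + 136) + 192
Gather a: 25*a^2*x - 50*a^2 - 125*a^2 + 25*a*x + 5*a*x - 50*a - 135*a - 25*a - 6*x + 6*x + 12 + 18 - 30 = a^2*(25*x - 175) + a*(30*x - 210)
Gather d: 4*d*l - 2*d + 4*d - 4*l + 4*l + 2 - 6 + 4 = d*(4*l + 2)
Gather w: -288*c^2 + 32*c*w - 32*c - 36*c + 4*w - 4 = -288*c^2 - 68*c + w*(32*c + 4) - 4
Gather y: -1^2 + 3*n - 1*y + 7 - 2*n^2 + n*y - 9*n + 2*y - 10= -2*n^2 - 6*n + y*(n + 1) - 4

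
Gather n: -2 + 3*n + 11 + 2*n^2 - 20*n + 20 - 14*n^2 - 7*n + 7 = -12*n^2 - 24*n + 36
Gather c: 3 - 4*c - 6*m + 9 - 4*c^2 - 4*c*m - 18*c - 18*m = -4*c^2 + c*(-4*m - 22) - 24*m + 12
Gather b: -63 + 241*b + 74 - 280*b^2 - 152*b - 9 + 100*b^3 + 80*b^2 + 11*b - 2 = 100*b^3 - 200*b^2 + 100*b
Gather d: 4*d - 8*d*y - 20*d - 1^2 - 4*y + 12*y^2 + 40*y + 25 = d*(-8*y - 16) + 12*y^2 + 36*y + 24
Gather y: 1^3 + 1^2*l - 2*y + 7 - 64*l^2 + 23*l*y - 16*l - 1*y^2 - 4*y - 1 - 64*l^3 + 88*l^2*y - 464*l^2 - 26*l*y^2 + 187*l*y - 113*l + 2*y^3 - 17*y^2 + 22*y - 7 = -64*l^3 - 528*l^2 - 128*l + 2*y^3 + y^2*(-26*l - 18) + y*(88*l^2 + 210*l + 16)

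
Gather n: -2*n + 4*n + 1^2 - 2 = 2*n - 1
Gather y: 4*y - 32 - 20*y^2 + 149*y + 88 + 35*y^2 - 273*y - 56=15*y^2 - 120*y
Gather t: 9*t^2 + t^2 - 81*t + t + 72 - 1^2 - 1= 10*t^2 - 80*t + 70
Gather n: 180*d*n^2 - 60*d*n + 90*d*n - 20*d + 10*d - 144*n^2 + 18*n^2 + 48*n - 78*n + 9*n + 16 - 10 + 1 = -10*d + n^2*(180*d - 126) + n*(30*d - 21) + 7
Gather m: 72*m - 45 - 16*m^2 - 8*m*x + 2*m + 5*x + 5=-16*m^2 + m*(74 - 8*x) + 5*x - 40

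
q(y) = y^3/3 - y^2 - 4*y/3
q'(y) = y^2 - 2*y - 4/3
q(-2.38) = -6.98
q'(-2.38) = 9.09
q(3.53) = -2.51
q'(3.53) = 4.07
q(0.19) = -0.29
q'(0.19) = -1.68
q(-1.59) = -1.75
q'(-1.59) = 4.37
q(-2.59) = -9.05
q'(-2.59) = 10.55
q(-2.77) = -11.06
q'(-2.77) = 11.88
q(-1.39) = -0.97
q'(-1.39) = 3.38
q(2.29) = -4.29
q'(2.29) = -0.67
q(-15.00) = -1330.00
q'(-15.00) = 253.67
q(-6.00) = -100.00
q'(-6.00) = 46.67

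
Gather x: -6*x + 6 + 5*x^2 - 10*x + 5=5*x^2 - 16*x + 11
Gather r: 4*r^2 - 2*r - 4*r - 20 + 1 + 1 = 4*r^2 - 6*r - 18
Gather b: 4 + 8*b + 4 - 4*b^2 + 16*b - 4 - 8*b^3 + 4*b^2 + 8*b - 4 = -8*b^3 + 32*b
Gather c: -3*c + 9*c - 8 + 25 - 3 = 6*c + 14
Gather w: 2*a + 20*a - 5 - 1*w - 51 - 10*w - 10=22*a - 11*w - 66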